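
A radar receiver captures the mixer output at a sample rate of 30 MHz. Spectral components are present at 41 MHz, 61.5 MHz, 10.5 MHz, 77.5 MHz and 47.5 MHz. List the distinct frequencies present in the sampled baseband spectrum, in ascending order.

fs/2 = 15 MHz.
41 MHz mod fs = 11 MHz.
11 MHz ≤ fs/2 = 15 MHz, appears at 11 MHz.
61.5 MHz mod fs = 1.5 MHz.
1.5 MHz ≤ fs/2 = 15 MHz, appears at 1.5 MHz.
10.5 MHz ≤ fs/2 = 15 MHz, passes unchanged.
77.5 MHz mod fs = 17.5 MHz.
17.5 MHz > fs/2 = 15 MHz, folds to fs − 17.5 MHz = 12.5 MHz.
47.5 MHz mod fs = 17.5 MHz.
17.5 MHz > fs/2 = 15 MHz, folds to fs − 17.5 MHz = 12.5 MHz.
Distinct values: {1.5 MHz, 10.5 MHz, 11 MHz, 12.5 MHz}.

1.5 MHz, 10.5 MHz, 11 MHz, 12.5 MHz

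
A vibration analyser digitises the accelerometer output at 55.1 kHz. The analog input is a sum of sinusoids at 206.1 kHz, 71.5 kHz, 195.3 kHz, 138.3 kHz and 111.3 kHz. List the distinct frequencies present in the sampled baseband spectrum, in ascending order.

1.1 kHz, 14.3 kHz, 16.4 kHz, 25.1 kHz, 27 kHz

fs/2 = 27.55 kHz.
206.1 kHz mod fs = 40.8 kHz.
40.8 kHz > fs/2 = 27.55 kHz, folds to fs − 40.8 kHz = 14.3 kHz.
71.5 kHz mod fs = 16.4 kHz.
16.4 kHz ≤ fs/2 = 27.55 kHz, appears at 16.4 kHz.
195.3 kHz mod fs = 30 kHz.
30 kHz > fs/2 = 27.55 kHz, folds to fs − 30 kHz = 25.1 kHz.
138.3 kHz mod fs = 28.1 kHz.
28.1 kHz > fs/2 = 27.55 kHz, folds to fs − 28.1 kHz = 27 kHz.
111.3 kHz mod fs = 1.1 kHz.
1.1 kHz ≤ fs/2 = 27.55 kHz, appears at 1.1 kHz.
Distinct values: {1.1 kHz, 14.3 kHz, 16.4 kHz, 25.1 kHz, 27 kHz}.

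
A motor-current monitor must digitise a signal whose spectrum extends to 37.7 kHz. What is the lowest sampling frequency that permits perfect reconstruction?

Nyquist rate = 2 × 37.7 kHz = 75.4 kHz.

75.4 kHz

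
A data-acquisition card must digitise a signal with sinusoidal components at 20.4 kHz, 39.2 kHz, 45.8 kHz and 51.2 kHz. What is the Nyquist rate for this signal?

Highest-frequency component: 51.2 kHz.
Nyquist rate = 2 × 51.2 kHz = 102.4 kHz.

102.4 kHz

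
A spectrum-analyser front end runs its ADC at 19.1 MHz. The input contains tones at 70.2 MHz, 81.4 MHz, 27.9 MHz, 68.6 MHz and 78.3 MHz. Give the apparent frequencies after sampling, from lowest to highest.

fs/2 = 9.55 MHz.
70.2 MHz mod fs = 12.9 MHz.
12.9 MHz > fs/2 = 9.55 MHz, folds to fs − 12.9 MHz = 6.2 MHz.
81.4 MHz mod fs = 5 MHz.
5 MHz ≤ fs/2 = 9.55 MHz, appears at 5 MHz.
27.9 MHz mod fs = 8.8 MHz.
8.8 MHz ≤ fs/2 = 9.55 MHz, appears at 8.8 MHz.
68.6 MHz mod fs = 11.3 MHz.
11.3 MHz > fs/2 = 9.55 MHz, folds to fs − 11.3 MHz = 7.8 MHz.
78.3 MHz mod fs = 1.9 MHz.
1.9 MHz ≤ fs/2 = 9.55 MHz, appears at 1.9 MHz.
Distinct values: {1.9 MHz, 5 MHz, 6.2 MHz, 7.8 MHz, 8.8 MHz}.

1.9 MHz, 5 MHz, 6.2 MHz, 7.8 MHz, 8.8 MHz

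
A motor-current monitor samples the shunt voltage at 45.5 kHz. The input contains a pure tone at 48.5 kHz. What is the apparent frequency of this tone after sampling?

48.5 kHz mod fs = 3 kHz.
3 kHz ≤ fs/2 = 22.75 kHz, appears at 3 kHz.

3 kHz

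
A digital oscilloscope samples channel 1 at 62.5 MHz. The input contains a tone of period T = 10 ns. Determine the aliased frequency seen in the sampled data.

T = 10 ns → f = 1/T = 100 MHz.
100 MHz mod fs = 37.5 MHz.
37.5 MHz > fs/2 = 31.25 MHz, folds to fs − 37.5 MHz = 25 MHz.

25 MHz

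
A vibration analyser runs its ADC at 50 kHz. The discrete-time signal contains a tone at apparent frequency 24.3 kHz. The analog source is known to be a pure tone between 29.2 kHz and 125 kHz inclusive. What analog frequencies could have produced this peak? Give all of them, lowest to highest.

74.3 kHz, 75.7 kHz, 124.3 kHz

Frequencies that alias to 24.3 kHz are k·fs ± 24.3 kHz for integer k ≥ 0.
k=0: 24.3 kHz.
k=1: 25.7 kHz, 74.3 kHz.
k=2: 75.7 kHz, 124.3 kHz.
k=3: 125.7 kHz, 174.3 kHz.
Within [29.2 kHz, 125 kHz]: 74.3 kHz, 75.7 kHz, 124.3 kHz.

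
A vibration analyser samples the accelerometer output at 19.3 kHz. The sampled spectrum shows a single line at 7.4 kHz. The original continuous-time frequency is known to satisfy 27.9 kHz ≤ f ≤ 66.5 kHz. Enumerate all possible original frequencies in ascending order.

Frequencies that alias to 7.4 kHz are k·fs ± 7.4 kHz for integer k ≥ 0.
k=0: 7.4 kHz.
k=1: 11.9 kHz, 26.7 kHz.
k=2: 31.2 kHz, 46 kHz.
k=3: 50.5 kHz, 65.3 kHz.
k=4: 69.8 kHz, 84.6 kHz.
Within [27.9 kHz, 66.5 kHz]: 31.2 kHz, 46 kHz, 50.5 kHz, 65.3 kHz.

31.2 kHz, 46 kHz, 50.5 kHz, 65.3 kHz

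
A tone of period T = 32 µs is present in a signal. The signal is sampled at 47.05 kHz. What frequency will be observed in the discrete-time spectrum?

T = 32 µs → f = 1/T = 31.25 kHz.
31.25 kHz > fs/2 = 23.525 kHz, folds to fs − 31.25 kHz = 15.8 kHz.

15.8 kHz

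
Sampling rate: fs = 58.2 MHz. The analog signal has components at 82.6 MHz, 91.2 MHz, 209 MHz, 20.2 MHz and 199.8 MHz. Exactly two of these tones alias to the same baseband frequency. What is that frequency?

25.2 MHz

fs/2 = 29.1 MHz.
82.6 MHz mod fs = 24.4 MHz.
24.4 MHz ≤ fs/2 = 29.1 MHz, appears at 24.4 MHz.
91.2 MHz mod fs = 33 MHz.
33 MHz > fs/2 = 29.1 MHz, folds to fs − 33 MHz = 25.2 MHz.
209 MHz mod fs = 34.4 MHz.
34.4 MHz > fs/2 = 29.1 MHz, folds to fs − 34.4 MHz = 23.8 MHz.
20.2 MHz ≤ fs/2 = 29.1 MHz, passes unchanged.
199.8 MHz mod fs = 25.2 MHz.
25.2 MHz ≤ fs/2 = 29.1 MHz, appears at 25.2 MHz.
91.2 MHz and 199.8 MHz both map to 25.2 MHz.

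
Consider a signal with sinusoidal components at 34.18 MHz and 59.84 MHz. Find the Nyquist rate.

119.68 MHz

Highest-frequency component: 59.84 MHz.
Nyquist rate = 2 × 59.84 MHz = 119.68 MHz.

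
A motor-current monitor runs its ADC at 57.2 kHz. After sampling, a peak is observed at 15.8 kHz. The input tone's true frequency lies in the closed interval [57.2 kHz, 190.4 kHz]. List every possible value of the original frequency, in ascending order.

73 kHz, 98.6 kHz, 130.2 kHz, 155.8 kHz, 187.4 kHz

Frequencies that alias to 15.8 kHz are k·fs ± 15.8 kHz for integer k ≥ 0.
k=0: 15.8 kHz.
k=1: 41.4 kHz, 73 kHz.
k=2: 98.6 kHz, 130.2 kHz.
k=3: 155.8 kHz, 187.4 kHz.
k=4: 213 kHz, 244.6 kHz.
Within [57.2 kHz, 190.4 kHz]: 73 kHz, 98.6 kHz, 130.2 kHz, 155.8 kHz, 187.4 kHz.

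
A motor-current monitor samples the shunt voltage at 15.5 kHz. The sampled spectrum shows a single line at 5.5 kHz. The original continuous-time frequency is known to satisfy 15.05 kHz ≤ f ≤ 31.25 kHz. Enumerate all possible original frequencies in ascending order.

21 kHz, 25.5 kHz

Frequencies that alias to 5.5 kHz are k·fs ± 5.5 kHz for integer k ≥ 0.
k=0: 5.5 kHz.
k=1: 10 kHz, 21 kHz.
k=2: 25.5 kHz, 36.5 kHz.
k=3: 41 kHz, 52 kHz.
Within [15.05 kHz, 31.25 kHz]: 21 kHz, 25.5 kHz.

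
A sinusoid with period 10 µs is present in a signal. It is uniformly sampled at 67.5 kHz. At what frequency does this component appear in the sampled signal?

T = 10 µs → f = 1/T = 100 kHz.
100 kHz mod fs = 32.5 kHz.
32.5 kHz ≤ fs/2 = 33.75 kHz, appears at 32.5 kHz.

32.5 kHz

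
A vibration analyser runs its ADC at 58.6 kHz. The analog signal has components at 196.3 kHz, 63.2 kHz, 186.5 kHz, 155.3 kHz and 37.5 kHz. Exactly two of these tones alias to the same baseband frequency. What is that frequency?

fs/2 = 29.3 kHz.
196.3 kHz mod fs = 20.5 kHz.
20.5 kHz ≤ fs/2 = 29.3 kHz, appears at 20.5 kHz.
63.2 kHz mod fs = 4.6 kHz.
4.6 kHz ≤ fs/2 = 29.3 kHz, appears at 4.6 kHz.
186.5 kHz mod fs = 10.7 kHz.
10.7 kHz ≤ fs/2 = 29.3 kHz, appears at 10.7 kHz.
155.3 kHz mod fs = 38.1 kHz.
38.1 kHz > fs/2 = 29.3 kHz, folds to fs − 38.1 kHz = 20.5 kHz.
37.5 kHz > fs/2 = 29.3 kHz, folds to fs − 37.5 kHz = 21.1 kHz.
155.3 kHz and 196.3 kHz both map to 20.5 kHz.

20.5 kHz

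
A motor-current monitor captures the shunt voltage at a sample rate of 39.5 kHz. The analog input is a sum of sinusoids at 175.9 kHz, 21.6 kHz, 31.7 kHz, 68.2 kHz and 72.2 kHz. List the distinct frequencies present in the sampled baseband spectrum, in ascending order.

6.8 kHz, 7.8 kHz, 10.8 kHz, 17.9 kHz

fs/2 = 19.75 kHz.
175.9 kHz mod fs = 17.9 kHz.
17.9 kHz ≤ fs/2 = 19.75 kHz, appears at 17.9 kHz.
21.6 kHz > fs/2 = 19.75 kHz, folds to fs − 21.6 kHz = 17.9 kHz.
31.7 kHz > fs/2 = 19.75 kHz, folds to fs − 31.7 kHz = 7.8 kHz.
68.2 kHz mod fs = 28.7 kHz.
28.7 kHz > fs/2 = 19.75 kHz, folds to fs − 28.7 kHz = 10.8 kHz.
72.2 kHz mod fs = 32.7 kHz.
32.7 kHz > fs/2 = 19.75 kHz, folds to fs − 32.7 kHz = 6.8 kHz.
Distinct values: {6.8 kHz, 7.8 kHz, 10.8 kHz, 17.9 kHz}.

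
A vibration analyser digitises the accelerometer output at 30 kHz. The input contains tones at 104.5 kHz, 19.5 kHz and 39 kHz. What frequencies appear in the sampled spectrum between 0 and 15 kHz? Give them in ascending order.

9 kHz, 10.5 kHz, 14.5 kHz

fs/2 = 15 kHz.
104.5 kHz mod fs = 14.5 kHz.
14.5 kHz ≤ fs/2 = 15 kHz, appears at 14.5 kHz.
19.5 kHz > fs/2 = 15 kHz, folds to fs − 19.5 kHz = 10.5 kHz.
39 kHz mod fs = 9 kHz.
9 kHz ≤ fs/2 = 15 kHz, appears at 9 kHz.
Distinct values: {9 kHz, 10.5 kHz, 14.5 kHz}.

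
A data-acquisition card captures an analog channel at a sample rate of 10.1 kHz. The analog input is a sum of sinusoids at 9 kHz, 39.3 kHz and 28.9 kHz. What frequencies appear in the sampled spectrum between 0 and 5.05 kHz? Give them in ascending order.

fs/2 = 5.05 kHz.
9 kHz > fs/2 = 5.05 kHz, folds to fs − 9 kHz = 1.1 kHz.
39.3 kHz mod fs = 9 kHz.
9 kHz > fs/2 = 5.05 kHz, folds to fs − 9 kHz = 1.1 kHz.
28.9 kHz mod fs = 8.7 kHz.
8.7 kHz > fs/2 = 5.05 kHz, folds to fs − 8.7 kHz = 1.4 kHz.
Distinct values: {1.1 kHz, 1.4 kHz}.

1.1 kHz, 1.4 kHz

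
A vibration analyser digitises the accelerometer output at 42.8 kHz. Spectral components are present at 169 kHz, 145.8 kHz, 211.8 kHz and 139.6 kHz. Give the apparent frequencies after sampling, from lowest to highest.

2.2 kHz, 11.2 kHz, 17.4 kHz

fs/2 = 21.4 kHz.
169 kHz mod fs = 40.6 kHz.
40.6 kHz > fs/2 = 21.4 kHz, folds to fs − 40.6 kHz = 2.2 kHz.
145.8 kHz mod fs = 17.4 kHz.
17.4 kHz ≤ fs/2 = 21.4 kHz, appears at 17.4 kHz.
211.8 kHz mod fs = 40.6 kHz.
40.6 kHz > fs/2 = 21.4 kHz, folds to fs − 40.6 kHz = 2.2 kHz.
139.6 kHz mod fs = 11.2 kHz.
11.2 kHz ≤ fs/2 = 21.4 kHz, appears at 11.2 kHz.
Distinct values: {2.2 kHz, 11.2 kHz, 17.4 kHz}.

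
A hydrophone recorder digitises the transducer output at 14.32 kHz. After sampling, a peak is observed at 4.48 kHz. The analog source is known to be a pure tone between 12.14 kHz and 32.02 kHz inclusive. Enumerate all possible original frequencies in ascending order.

Frequencies that alias to 4.48 kHz are k·fs ± 4.48 kHz for integer k ≥ 0.
k=0: 4.48 kHz.
k=1: 9.84 kHz, 18.8 kHz.
k=2: 24.16 kHz, 33.12 kHz.
k=3: 38.48 kHz, 47.44 kHz.
Within [12.14 kHz, 32.02 kHz]: 18.8 kHz, 24.16 kHz.

18.8 kHz, 24.16 kHz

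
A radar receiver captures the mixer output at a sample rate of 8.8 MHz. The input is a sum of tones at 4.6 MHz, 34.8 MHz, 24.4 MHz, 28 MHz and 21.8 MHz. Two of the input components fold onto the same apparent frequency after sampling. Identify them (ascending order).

4.6 MHz, 21.8 MHz

fs/2 = 4.4 MHz.
4.6 MHz > fs/2 = 4.4 MHz, folds to fs − 4.6 MHz = 4.2 MHz.
34.8 MHz mod fs = 8.4 MHz.
8.4 MHz > fs/2 = 4.4 MHz, folds to fs − 8.4 MHz = 0.4 MHz.
24.4 MHz mod fs = 6.8 MHz.
6.8 MHz > fs/2 = 4.4 MHz, folds to fs − 6.8 MHz = 2 MHz.
28 MHz mod fs = 1.6 MHz.
1.6 MHz ≤ fs/2 = 4.4 MHz, appears at 1.6 MHz.
21.8 MHz mod fs = 4.2 MHz.
4.2 MHz ≤ fs/2 = 4.4 MHz, appears at 4.2 MHz.
4.6 MHz and 21.8 MHz both map to 4.2 MHz.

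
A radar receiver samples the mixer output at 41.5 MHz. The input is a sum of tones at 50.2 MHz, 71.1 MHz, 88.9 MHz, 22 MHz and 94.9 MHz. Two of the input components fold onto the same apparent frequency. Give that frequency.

fs/2 = 20.75 MHz.
50.2 MHz mod fs = 8.7 MHz.
8.7 MHz ≤ fs/2 = 20.75 MHz, appears at 8.7 MHz.
71.1 MHz mod fs = 29.6 MHz.
29.6 MHz > fs/2 = 20.75 MHz, folds to fs − 29.6 MHz = 11.9 MHz.
88.9 MHz mod fs = 5.9 MHz.
5.9 MHz ≤ fs/2 = 20.75 MHz, appears at 5.9 MHz.
22 MHz > fs/2 = 20.75 MHz, folds to fs − 22 MHz = 19.5 MHz.
94.9 MHz mod fs = 11.9 MHz.
11.9 MHz ≤ fs/2 = 20.75 MHz, appears at 11.9 MHz.
71.1 MHz and 94.9 MHz both map to 11.9 MHz.

11.9 MHz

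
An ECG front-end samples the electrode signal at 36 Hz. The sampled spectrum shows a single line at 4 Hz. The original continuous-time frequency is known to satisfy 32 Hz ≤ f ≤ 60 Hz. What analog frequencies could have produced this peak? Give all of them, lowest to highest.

32 Hz, 40 Hz

Frequencies that alias to 4 Hz are k·fs ± 4 Hz for integer k ≥ 0.
k=0: 4 Hz.
k=1: 32 Hz, 40 Hz.
k=2: 68 Hz, 76 Hz.
Within [32 Hz, 60 Hz]: 32 Hz, 40 Hz.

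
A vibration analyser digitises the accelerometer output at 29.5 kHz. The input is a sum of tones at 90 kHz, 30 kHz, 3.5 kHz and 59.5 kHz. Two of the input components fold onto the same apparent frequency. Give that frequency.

fs/2 = 14.75 kHz.
90 kHz mod fs = 1.5 kHz.
1.5 kHz ≤ fs/2 = 14.75 kHz, appears at 1.5 kHz.
30 kHz mod fs = 0.5 kHz.
0.5 kHz ≤ fs/2 = 14.75 kHz, appears at 0.5 kHz.
3.5 kHz ≤ fs/2 = 14.75 kHz, passes unchanged.
59.5 kHz mod fs = 0.5 kHz.
0.5 kHz ≤ fs/2 = 14.75 kHz, appears at 0.5 kHz.
30 kHz and 59.5 kHz both map to 0.5 kHz.

0.5 kHz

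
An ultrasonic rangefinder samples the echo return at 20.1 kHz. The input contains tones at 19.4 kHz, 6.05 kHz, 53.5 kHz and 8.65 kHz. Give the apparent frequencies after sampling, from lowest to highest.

0.7 kHz, 6.05 kHz, 6.8 kHz, 8.65 kHz

fs/2 = 10.05 kHz.
19.4 kHz > fs/2 = 10.05 kHz, folds to fs − 19.4 kHz = 0.7 kHz.
6.05 kHz ≤ fs/2 = 10.05 kHz, passes unchanged.
53.5 kHz mod fs = 13.3 kHz.
13.3 kHz > fs/2 = 10.05 kHz, folds to fs − 13.3 kHz = 6.8 kHz.
8.65 kHz ≤ fs/2 = 10.05 kHz, passes unchanged.
Distinct values: {0.7 kHz, 6.05 kHz, 6.8 kHz, 8.65 kHz}.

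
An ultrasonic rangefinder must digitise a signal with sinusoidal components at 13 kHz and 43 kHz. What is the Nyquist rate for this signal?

86 kHz

Highest-frequency component: 43 kHz.
Nyquist rate = 2 × 43 kHz = 86 kHz.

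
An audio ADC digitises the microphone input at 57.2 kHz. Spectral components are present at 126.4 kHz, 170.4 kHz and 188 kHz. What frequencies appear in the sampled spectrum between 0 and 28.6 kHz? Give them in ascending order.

fs/2 = 28.6 kHz.
126.4 kHz mod fs = 12 kHz.
12 kHz ≤ fs/2 = 28.6 kHz, appears at 12 kHz.
170.4 kHz mod fs = 56 kHz.
56 kHz > fs/2 = 28.6 kHz, folds to fs − 56 kHz = 1.2 kHz.
188 kHz mod fs = 16.4 kHz.
16.4 kHz ≤ fs/2 = 28.6 kHz, appears at 16.4 kHz.
Distinct values: {1.2 kHz, 12 kHz, 16.4 kHz}.

1.2 kHz, 12 kHz, 16.4 kHz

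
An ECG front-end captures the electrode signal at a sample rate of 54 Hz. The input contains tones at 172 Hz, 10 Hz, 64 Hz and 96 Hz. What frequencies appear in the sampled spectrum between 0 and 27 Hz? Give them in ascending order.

fs/2 = 27 Hz.
172 Hz mod fs = 10 Hz.
10 Hz ≤ fs/2 = 27 Hz, appears at 10 Hz.
10 Hz ≤ fs/2 = 27 Hz, passes unchanged.
64 Hz mod fs = 10 Hz.
10 Hz ≤ fs/2 = 27 Hz, appears at 10 Hz.
96 Hz mod fs = 42 Hz.
42 Hz > fs/2 = 27 Hz, folds to fs − 42 Hz = 12 Hz.
Distinct values: {10 Hz, 12 Hz}.

10 Hz, 12 Hz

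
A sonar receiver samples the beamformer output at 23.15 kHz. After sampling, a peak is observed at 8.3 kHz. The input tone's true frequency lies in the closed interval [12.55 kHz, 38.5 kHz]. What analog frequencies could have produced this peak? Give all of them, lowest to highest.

14.85 kHz, 31.45 kHz, 38 kHz

Frequencies that alias to 8.3 kHz are k·fs ± 8.3 kHz for integer k ≥ 0.
k=0: 8.3 kHz.
k=1: 14.85 kHz, 31.45 kHz.
k=2: 38 kHz, 54.6 kHz.
k=3: 61.15 kHz, 77.75 kHz.
Within [12.55 kHz, 38.5 kHz]: 14.85 kHz, 31.45 kHz, 38 kHz.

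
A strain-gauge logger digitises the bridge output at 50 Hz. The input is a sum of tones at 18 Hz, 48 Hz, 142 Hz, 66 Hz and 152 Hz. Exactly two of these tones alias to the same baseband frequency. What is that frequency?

2 Hz

fs/2 = 25 Hz.
18 Hz ≤ fs/2 = 25 Hz, passes unchanged.
48 Hz > fs/2 = 25 Hz, folds to fs − 48 Hz = 2 Hz.
142 Hz mod fs = 42 Hz.
42 Hz > fs/2 = 25 Hz, folds to fs − 42 Hz = 8 Hz.
66 Hz mod fs = 16 Hz.
16 Hz ≤ fs/2 = 25 Hz, appears at 16 Hz.
152 Hz mod fs = 2 Hz.
2 Hz ≤ fs/2 = 25 Hz, appears at 2 Hz.
48 Hz and 152 Hz both map to 2 Hz.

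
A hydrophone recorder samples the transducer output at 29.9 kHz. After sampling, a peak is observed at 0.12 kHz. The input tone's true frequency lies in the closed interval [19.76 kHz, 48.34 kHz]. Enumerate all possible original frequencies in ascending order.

29.78 kHz, 30.02 kHz

Frequencies that alias to 0.12 kHz are k·fs ± 0.12 kHz for integer k ≥ 0.
k=0: 0.12 kHz.
k=1: 29.78 kHz, 30.02 kHz.
k=2: 59.68 kHz, 59.92 kHz.
Within [19.76 kHz, 48.34 kHz]: 29.78 kHz, 30.02 kHz.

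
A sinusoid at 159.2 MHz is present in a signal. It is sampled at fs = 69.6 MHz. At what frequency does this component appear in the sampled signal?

159.2 MHz mod fs = 20 MHz.
20 MHz ≤ fs/2 = 34.8 MHz, appears at 20 MHz.

20 MHz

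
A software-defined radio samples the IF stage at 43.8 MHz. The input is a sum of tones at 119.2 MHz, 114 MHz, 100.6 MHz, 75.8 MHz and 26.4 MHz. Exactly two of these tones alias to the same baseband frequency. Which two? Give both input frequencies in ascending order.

26.4 MHz, 114 MHz

fs/2 = 21.9 MHz.
119.2 MHz mod fs = 31.6 MHz.
31.6 MHz > fs/2 = 21.9 MHz, folds to fs − 31.6 MHz = 12.2 MHz.
114 MHz mod fs = 26.4 MHz.
26.4 MHz > fs/2 = 21.9 MHz, folds to fs − 26.4 MHz = 17.4 MHz.
100.6 MHz mod fs = 13 MHz.
13 MHz ≤ fs/2 = 21.9 MHz, appears at 13 MHz.
75.8 MHz mod fs = 32 MHz.
32 MHz > fs/2 = 21.9 MHz, folds to fs − 32 MHz = 11.8 MHz.
26.4 MHz > fs/2 = 21.9 MHz, folds to fs − 26.4 MHz = 17.4 MHz.
26.4 MHz and 114 MHz both map to 17.4 MHz.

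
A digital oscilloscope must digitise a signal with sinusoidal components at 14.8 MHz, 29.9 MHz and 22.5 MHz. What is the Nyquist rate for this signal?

59.8 MHz

Highest-frequency component: 29.9 MHz.
Nyquist rate = 2 × 29.9 MHz = 59.8 MHz.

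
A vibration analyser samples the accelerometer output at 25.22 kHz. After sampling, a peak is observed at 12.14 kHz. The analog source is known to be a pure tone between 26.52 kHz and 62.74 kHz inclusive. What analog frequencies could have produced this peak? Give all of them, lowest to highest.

Frequencies that alias to 12.14 kHz are k·fs ± 12.14 kHz for integer k ≥ 0.
k=0: 12.14 kHz.
k=1: 13.08 kHz, 37.36 kHz.
k=2: 38.3 kHz, 62.58 kHz.
k=3: 63.52 kHz, 87.8 kHz.
Within [26.52 kHz, 62.74 kHz]: 37.36 kHz, 38.3 kHz, 62.58 kHz.

37.36 kHz, 38.3 kHz, 62.58 kHz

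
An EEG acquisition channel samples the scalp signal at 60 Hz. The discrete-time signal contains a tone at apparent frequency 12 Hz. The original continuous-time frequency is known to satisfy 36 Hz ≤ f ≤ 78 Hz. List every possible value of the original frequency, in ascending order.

48 Hz, 72 Hz

Frequencies that alias to 12 Hz are k·fs ± 12 Hz for integer k ≥ 0.
k=0: 12 Hz.
k=1: 48 Hz, 72 Hz.
k=2: 108 Hz, 132 Hz.
Within [36 Hz, 78 Hz]: 48 Hz, 72 Hz.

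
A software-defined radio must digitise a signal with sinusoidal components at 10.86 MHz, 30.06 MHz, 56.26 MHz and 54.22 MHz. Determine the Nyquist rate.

112.52 MHz

Highest-frequency component: 56.26 MHz.
Nyquist rate = 2 × 56.26 MHz = 112.52 MHz.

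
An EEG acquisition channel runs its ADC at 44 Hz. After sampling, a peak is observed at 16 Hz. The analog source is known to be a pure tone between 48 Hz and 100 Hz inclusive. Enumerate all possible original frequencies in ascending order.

60 Hz, 72 Hz

Frequencies that alias to 16 Hz are k·fs ± 16 Hz for integer k ≥ 0.
k=0: 16 Hz.
k=1: 28 Hz, 60 Hz.
k=2: 72 Hz, 104 Hz.
k=3: 116 Hz, 148 Hz.
Within [48 Hz, 100 Hz]: 60 Hz, 72 Hz.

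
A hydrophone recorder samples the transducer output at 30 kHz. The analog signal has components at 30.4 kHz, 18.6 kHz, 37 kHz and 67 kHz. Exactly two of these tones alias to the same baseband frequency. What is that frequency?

fs/2 = 15 kHz.
30.4 kHz mod fs = 0.4 kHz.
0.4 kHz ≤ fs/2 = 15 kHz, appears at 0.4 kHz.
18.6 kHz > fs/2 = 15 kHz, folds to fs − 18.6 kHz = 11.4 kHz.
37 kHz mod fs = 7 kHz.
7 kHz ≤ fs/2 = 15 kHz, appears at 7 kHz.
67 kHz mod fs = 7 kHz.
7 kHz ≤ fs/2 = 15 kHz, appears at 7 kHz.
37 kHz and 67 kHz both map to 7 kHz.

7 kHz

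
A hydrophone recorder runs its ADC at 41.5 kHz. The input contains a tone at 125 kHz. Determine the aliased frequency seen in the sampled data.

125 kHz mod fs = 0.5 kHz.
0.5 kHz ≤ fs/2 = 20.75 kHz, appears at 0.5 kHz.

0.5 kHz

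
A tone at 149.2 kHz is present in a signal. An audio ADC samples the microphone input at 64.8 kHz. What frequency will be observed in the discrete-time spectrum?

149.2 kHz mod fs = 19.6 kHz.
19.6 kHz ≤ fs/2 = 32.4 kHz, appears at 19.6 kHz.

19.6 kHz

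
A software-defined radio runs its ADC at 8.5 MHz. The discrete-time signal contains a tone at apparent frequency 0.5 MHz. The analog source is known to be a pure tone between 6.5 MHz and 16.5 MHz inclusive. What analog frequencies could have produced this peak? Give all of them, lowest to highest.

Frequencies that alias to 0.5 MHz are k·fs ± 0.5 MHz for integer k ≥ 0.
k=0: 0.5 MHz.
k=1: 8 MHz, 9 MHz.
k=2: 16.5 MHz, 17.5 MHz.
k=3: 25 MHz, 26 MHz.
Within [6.5 MHz, 16.5 MHz]: 8 MHz, 9 MHz, 16.5 MHz.

8 MHz, 9 MHz, 16.5 MHz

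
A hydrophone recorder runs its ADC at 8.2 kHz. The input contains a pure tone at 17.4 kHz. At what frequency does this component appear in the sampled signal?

1 kHz

17.4 kHz mod fs = 1 kHz.
1 kHz ≤ fs/2 = 4.1 kHz, appears at 1 kHz.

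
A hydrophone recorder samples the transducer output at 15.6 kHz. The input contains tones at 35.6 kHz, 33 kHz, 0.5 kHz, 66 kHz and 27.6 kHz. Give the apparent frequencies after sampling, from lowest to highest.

0.5 kHz, 1.8 kHz, 3.6 kHz, 4.4 kHz

fs/2 = 7.8 kHz.
35.6 kHz mod fs = 4.4 kHz.
4.4 kHz ≤ fs/2 = 7.8 kHz, appears at 4.4 kHz.
33 kHz mod fs = 1.8 kHz.
1.8 kHz ≤ fs/2 = 7.8 kHz, appears at 1.8 kHz.
0.5 kHz ≤ fs/2 = 7.8 kHz, passes unchanged.
66 kHz mod fs = 3.6 kHz.
3.6 kHz ≤ fs/2 = 7.8 kHz, appears at 3.6 kHz.
27.6 kHz mod fs = 12 kHz.
12 kHz > fs/2 = 7.8 kHz, folds to fs − 12 kHz = 3.6 kHz.
Distinct values: {0.5 kHz, 1.8 kHz, 3.6 kHz, 4.4 kHz}.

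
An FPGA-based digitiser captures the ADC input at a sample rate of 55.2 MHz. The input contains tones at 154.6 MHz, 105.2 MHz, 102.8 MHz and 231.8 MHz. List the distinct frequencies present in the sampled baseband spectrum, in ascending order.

fs/2 = 27.6 MHz.
154.6 MHz mod fs = 44.2 MHz.
44.2 MHz > fs/2 = 27.6 MHz, folds to fs − 44.2 MHz = 11 MHz.
105.2 MHz mod fs = 50 MHz.
50 MHz > fs/2 = 27.6 MHz, folds to fs − 50 MHz = 5.2 MHz.
102.8 MHz mod fs = 47.6 MHz.
47.6 MHz > fs/2 = 27.6 MHz, folds to fs − 47.6 MHz = 7.6 MHz.
231.8 MHz mod fs = 11 MHz.
11 MHz ≤ fs/2 = 27.6 MHz, appears at 11 MHz.
Distinct values: {5.2 MHz, 7.6 MHz, 11 MHz}.

5.2 MHz, 7.6 MHz, 11 MHz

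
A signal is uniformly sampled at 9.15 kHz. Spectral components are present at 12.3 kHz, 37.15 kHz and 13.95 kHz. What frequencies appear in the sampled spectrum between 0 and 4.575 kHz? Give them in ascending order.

fs/2 = 4.575 kHz.
12.3 kHz mod fs = 3.15 kHz.
3.15 kHz ≤ fs/2 = 4.575 kHz, appears at 3.15 kHz.
37.15 kHz mod fs = 0.55 kHz.
0.55 kHz ≤ fs/2 = 4.575 kHz, appears at 0.55 kHz.
13.95 kHz mod fs = 4.8 kHz.
4.8 kHz > fs/2 = 4.575 kHz, folds to fs − 4.8 kHz = 4.35 kHz.
Distinct values: {0.55 kHz, 3.15 kHz, 4.35 kHz}.

0.55 kHz, 3.15 kHz, 4.35 kHz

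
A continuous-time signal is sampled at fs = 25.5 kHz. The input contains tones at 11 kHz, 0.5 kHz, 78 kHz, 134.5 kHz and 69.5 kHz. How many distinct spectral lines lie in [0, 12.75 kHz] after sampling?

fs/2 = 12.75 kHz.
11 kHz ≤ fs/2 = 12.75 kHz, passes unchanged.
0.5 kHz ≤ fs/2 = 12.75 kHz, passes unchanged.
78 kHz mod fs = 1.5 kHz.
1.5 kHz ≤ fs/2 = 12.75 kHz, appears at 1.5 kHz.
134.5 kHz mod fs = 7 kHz.
7 kHz ≤ fs/2 = 12.75 kHz, appears at 7 kHz.
69.5 kHz mod fs = 18.5 kHz.
18.5 kHz > fs/2 = 12.75 kHz, folds to fs − 18.5 kHz = 7 kHz.
Distinct values: {0.5 kHz, 1.5 kHz, 7 kHz, 11 kHz} → 4.

4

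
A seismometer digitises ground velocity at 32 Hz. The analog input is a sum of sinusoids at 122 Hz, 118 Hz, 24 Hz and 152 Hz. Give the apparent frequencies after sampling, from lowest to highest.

fs/2 = 16 Hz.
122 Hz mod fs = 26 Hz.
26 Hz > fs/2 = 16 Hz, folds to fs − 26 Hz = 6 Hz.
118 Hz mod fs = 22 Hz.
22 Hz > fs/2 = 16 Hz, folds to fs − 22 Hz = 10 Hz.
24 Hz > fs/2 = 16 Hz, folds to fs − 24 Hz = 8 Hz.
152 Hz mod fs = 24 Hz.
24 Hz > fs/2 = 16 Hz, folds to fs − 24 Hz = 8 Hz.
Distinct values: {6 Hz, 8 Hz, 10 Hz}.

6 Hz, 8 Hz, 10 Hz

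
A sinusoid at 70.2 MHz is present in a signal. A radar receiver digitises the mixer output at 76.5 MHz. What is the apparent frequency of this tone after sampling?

70.2 MHz > fs/2 = 38.25 MHz, folds to fs − 70.2 MHz = 6.3 MHz.

6.3 MHz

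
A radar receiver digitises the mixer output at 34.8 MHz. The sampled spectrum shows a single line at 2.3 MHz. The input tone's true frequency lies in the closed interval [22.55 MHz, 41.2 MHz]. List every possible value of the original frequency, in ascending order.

32.5 MHz, 37.1 MHz

Frequencies that alias to 2.3 MHz are k·fs ± 2.3 MHz for integer k ≥ 0.
k=0: 2.3 MHz.
k=1: 32.5 MHz, 37.1 MHz.
k=2: 67.3 MHz, 71.9 MHz.
Within [22.55 MHz, 41.2 MHz]: 32.5 MHz, 37.1 MHz.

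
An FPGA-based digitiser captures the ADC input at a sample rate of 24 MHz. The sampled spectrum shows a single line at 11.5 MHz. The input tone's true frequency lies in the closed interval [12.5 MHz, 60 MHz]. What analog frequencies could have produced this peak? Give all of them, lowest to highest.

Frequencies that alias to 11.5 MHz are k·fs ± 11.5 MHz for integer k ≥ 0.
k=0: 11.5 MHz.
k=1: 12.5 MHz, 35.5 MHz.
k=2: 36.5 MHz, 59.5 MHz.
k=3: 60.5 MHz, 83.5 MHz.
Within [12.5 MHz, 60 MHz]: 12.5 MHz, 35.5 MHz, 36.5 MHz, 59.5 MHz.

12.5 MHz, 35.5 MHz, 36.5 MHz, 59.5 MHz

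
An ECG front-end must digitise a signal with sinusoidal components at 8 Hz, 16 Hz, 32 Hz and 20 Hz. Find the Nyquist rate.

Highest-frequency component: 32 Hz.
Nyquist rate = 2 × 32 Hz = 64 Hz.

64 Hz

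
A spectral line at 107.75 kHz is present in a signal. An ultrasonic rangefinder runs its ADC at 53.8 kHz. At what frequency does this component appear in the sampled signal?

107.75 kHz mod fs = 0.15 kHz.
0.15 kHz ≤ fs/2 = 26.9 kHz, appears at 0.15 kHz.

0.15 kHz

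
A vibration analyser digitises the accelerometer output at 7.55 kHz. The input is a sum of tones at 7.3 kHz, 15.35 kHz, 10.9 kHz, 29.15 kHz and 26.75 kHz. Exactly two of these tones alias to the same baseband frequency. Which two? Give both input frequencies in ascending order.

fs/2 = 3.775 kHz.
7.3 kHz > fs/2 = 3.775 kHz, folds to fs − 7.3 kHz = 0.25 kHz.
15.35 kHz mod fs = 0.25 kHz.
0.25 kHz ≤ fs/2 = 3.775 kHz, appears at 0.25 kHz.
10.9 kHz mod fs = 3.35 kHz.
3.35 kHz ≤ fs/2 = 3.775 kHz, appears at 3.35 kHz.
29.15 kHz mod fs = 6.5 kHz.
6.5 kHz > fs/2 = 3.775 kHz, folds to fs − 6.5 kHz = 1.05 kHz.
26.75 kHz mod fs = 4.1 kHz.
4.1 kHz > fs/2 = 3.775 kHz, folds to fs − 4.1 kHz = 3.45 kHz.
7.3 kHz and 15.35 kHz both map to 0.25 kHz.

7.3 kHz, 15.35 kHz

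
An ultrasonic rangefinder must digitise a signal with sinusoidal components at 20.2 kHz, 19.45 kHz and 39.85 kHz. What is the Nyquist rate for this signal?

79.7 kHz

Highest-frequency component: 39.85 kHz.
Nyquist rate = 2 × 39.85 kHz = 79.7 kHz.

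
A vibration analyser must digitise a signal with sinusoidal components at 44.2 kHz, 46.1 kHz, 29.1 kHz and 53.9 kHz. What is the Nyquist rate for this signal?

107.8 kHz

Highest-frequency component: 53.9 kHz.
Nyquist rate = 2 × 53.9 kHz = 107.8 kHz.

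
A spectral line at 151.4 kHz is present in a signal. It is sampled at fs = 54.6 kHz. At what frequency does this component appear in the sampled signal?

151.4 kHz mod fs = 42.2 kHz.
42.2 kHz > fs/2 = 27.3 kHz, folds to fs − 42.2 kHz = 12.4 kHz.

12.4 kHz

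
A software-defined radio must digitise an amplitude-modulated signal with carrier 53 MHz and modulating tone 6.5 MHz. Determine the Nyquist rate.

119 MHz

AM sidebands sit at fc ± fm = 46.5 MHz and 59.5 MHz.
Highest-frequency component: 59.5 MHz.
Nyquist rate = 2 × 59.5 MHz = 119 MHz.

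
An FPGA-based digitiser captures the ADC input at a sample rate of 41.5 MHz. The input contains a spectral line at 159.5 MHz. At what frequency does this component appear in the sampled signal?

6.5 MHz

159.5 MHz mod fs = 35 MHz.
35 MHz > fs/2 = 20.75 MHz, folds to fs − 35 MHz = 6.5 MHz.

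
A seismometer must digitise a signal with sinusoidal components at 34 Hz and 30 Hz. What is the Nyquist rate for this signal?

68 Hz

Highest-frequency component: 34 Hz.
Nyquist rate = 2 × 34 Hz = 68 Hz.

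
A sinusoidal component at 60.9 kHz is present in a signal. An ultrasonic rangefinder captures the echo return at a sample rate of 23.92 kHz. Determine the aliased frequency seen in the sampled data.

10.86 kHz

60.9 kHz mod fs = 13.06 kHz.
13.06 kHz > fs/2 = 11.96 kHz, folds to fs − 13.06 kHz = 10.86 kHz.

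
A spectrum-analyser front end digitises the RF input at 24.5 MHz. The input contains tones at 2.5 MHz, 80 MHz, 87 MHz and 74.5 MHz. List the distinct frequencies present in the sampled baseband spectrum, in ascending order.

1 MHz, 2.5 MHz, 6.5 MHz, 11 MHz

fs/2 = 12.25 MHz.
2.5 MHz ≤ fs/2 = 12.25 MHz, passes unchanged.
80 MHz mod fs = 6.5 MHz.
6.5 MHz ≤ fs/2 = 12.25 MHz, appears at 6.5 MHz.
87 MHz mod fs = 13.5 MHz.
13.5 MHz > fs/2 = 12.25 MHz, folds to fs − 13.5 MHz = 11 MHz.
74.5 MHz mod fs = 1 MHz.
1 MHz ≤ fs/2 = 12.25 MHz, appears at 1 MHz.
Distinct values: {1 MHz, 2.5 MHz, 6.5 MHz, 11 MHz}.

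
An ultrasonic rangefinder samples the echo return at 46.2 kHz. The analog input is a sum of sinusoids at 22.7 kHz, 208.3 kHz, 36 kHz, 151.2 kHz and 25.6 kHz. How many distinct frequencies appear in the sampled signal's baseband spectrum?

4

fs/2 = 23.1 kHz.
22.7 kHz ≤ fs/2 = 23.1 kHz, passes unchanged.
208.3 kHz mod fs = 23.5 kHz.
23.5 kHz > fs/2 = 23.1 kHz, folds to fs − 23.5 kHz = 22.7 kHz.
36 kHz > fs/2 = 23.1 kHz, folds to fs − 36 kHz = 10.2 kHz.
151.2 kHz mod fs = 12.6 kHz.
12.6 kHz ≤ fs/2 = 23.1 kHz, appears at 12.6 kHz.
25.6 kHz > fs/2 = 23.1 kHz, folds to fs − 25.6 kHz = 20.6 kHz.
Distinct values: {10.2 kHz, 12.6 kHz, 20.6 kHz, 22.7 kHz} → 4.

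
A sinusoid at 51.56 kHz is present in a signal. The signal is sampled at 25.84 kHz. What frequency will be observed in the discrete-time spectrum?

0.12 kHz

51.56 kHz mod fs = 25.72 kHz.
25.72 kHz > fs/2 = 12.92 kHz, folds to fs − 25.72 kHz = 0.12 kHz.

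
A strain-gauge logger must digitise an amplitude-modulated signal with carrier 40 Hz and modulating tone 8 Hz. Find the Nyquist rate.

96 Hz

AM sidebands sit at fc ± fm = 32 Hz and 48 Hz.
Highest-frequency component: 48 Hz.
Nyquist rate = 2 × 48 Hz = 96 Hz.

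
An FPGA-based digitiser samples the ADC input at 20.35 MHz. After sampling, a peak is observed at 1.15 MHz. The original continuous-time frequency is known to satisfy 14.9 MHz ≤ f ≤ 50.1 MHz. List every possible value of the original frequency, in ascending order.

19.2 MHz, 21.5 MHz, 39.55 MHz, 41.85 MHz

Frequencies that alias to 1.15 MHz are k·fs ± 1.15 MHz for integer k ≥ 0.
k=0: 1.15 MHz.
k=1: 19.2 MHz, 21.5 MHz.
k=2: 39.55 MHz, 41.85 MHz.
k=3: 59.9 MHz, 62.2 MHz.
Within [14.9 MHz, 50.1 MHz]: 19.2 MHz, 21.5 MHz, 39.55 MHz, 41.85 MHz.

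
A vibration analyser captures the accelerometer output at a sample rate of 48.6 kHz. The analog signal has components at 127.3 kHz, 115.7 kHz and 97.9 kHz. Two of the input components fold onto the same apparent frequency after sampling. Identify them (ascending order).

fs/2 = 24.3 kHz.
127.3 kHz mod fs = 30.1 kHz.
30.1 kHz > fs/2 = 24.3 kHz, folds to fs − 30.1 kHz = 18.5 kHz.
115.7 kHz mod fs = 18.5 kHz.
18.5 kHz ≤ fs/2 = 24.3 kHz, appears at 18.5 kHz.
97.9 kHz mod fs = 0.7 kHz.
0.7 kHz ≤ fs/2 = 24.3 kHz, appears at 0.7 kHz.
115.7 kHz and 127.3 kHz both map to 18.5 kHz.

115.7 kHz, 127.3 kHz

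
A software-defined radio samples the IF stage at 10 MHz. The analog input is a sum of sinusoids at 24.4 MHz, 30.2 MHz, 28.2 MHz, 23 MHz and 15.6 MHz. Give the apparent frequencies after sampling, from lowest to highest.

fs/2 = 5 MHz.
24.4 MHz mod fs = 4.4 MHz.
4.4 MHz ≤ fs/2 = 5 MHz, appears at 4.4 MHz.
30.2 MHz mod fs = 0.2 MHz.
0.2 MHz ≤ fs/2 = 5 MHz, appears at 0.2 MHz.
28.2 MHz mod fs = 8.2 MHz.
8.2 MHz > fs/2 = 5 MHz, folds to fs − 8.2 MHz = 1.8 MHz.
23 MHz mod fs = 3 MHz.
3 MHz ≤ fs/2 = 5 MHz, appears at 3 MHz.
15.6 MHz mod fs = 5.6 MHz.
5.6 MHz > fs/2 = 5 MHz, folds to fs − 5.6 MHz = 4.4 MHz.
Distinct values: {0.2 MHz, 1.8 MHz, 3 MHz, 4.4 MHz}.

0.2 MHz, 1.8 MHz, 3 MHz, 4.4 MHz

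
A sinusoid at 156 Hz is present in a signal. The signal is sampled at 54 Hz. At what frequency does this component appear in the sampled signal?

6 Hz

156 Hz mod fs = 48 Hz.
48 Hz > fs/2 = 27 Hz, folds to fs − 48 Hz = 6 Hz.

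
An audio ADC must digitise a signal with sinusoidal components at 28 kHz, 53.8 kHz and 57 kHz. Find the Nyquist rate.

114 kHz

Highest-frequency component: 57 kHz.
Nyquist rate = 2 × 57 kHz = 114 kHz.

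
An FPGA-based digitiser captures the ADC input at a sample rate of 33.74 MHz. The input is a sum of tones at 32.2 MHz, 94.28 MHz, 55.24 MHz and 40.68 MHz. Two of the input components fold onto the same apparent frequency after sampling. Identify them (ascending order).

40.68 MHz, 94.28 MHz

fs/2 = 16.87 MHz.
32.2 MHz > fs/2 = 16.87 MHz, folds to fs − 32.2 MHz = 1.54 MHz.
94.28 MHz mod fs = 26.8 MHz.
26.8 MHz > fs/2 = 16.87 MHz, folds to fs − 26.8 MHz = 6.94 MHz.
55.24 MHz mod fs = 21.5 MHz.
21.5 MHz > fs/2 = 16.87 MHz, folds to fs − 21.5 MHz = 12.24 MHz.
40.68 MHz mod fs = 6.94 MHz.
6.94 MHz ≤ fs/2 = 16.87 MHz, appears at 6.94 MHz.
40.68 MHz and 94.28 MHz both map to 6.94 MHz.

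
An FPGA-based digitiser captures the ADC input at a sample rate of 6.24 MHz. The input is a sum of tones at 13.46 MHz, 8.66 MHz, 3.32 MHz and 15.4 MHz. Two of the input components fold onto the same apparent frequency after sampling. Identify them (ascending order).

3.32 MHz, 15.4 MHz

fs/2 = 3.12 MHz.
13.46 MHz mod fs = 0.98 MHz.
0.98 MHz ≤ fs/2 = 3.12 MHz, appears at 0.98 MHz.
8.66 MHz mod fs = 2.42 MHz.
2.42 MHz ≤ fs/2 = 3.12 MHz, appears at 2.42 MHz.
3.32 MHz > fs/2 = 3.12 MHz, folds to fs − 3.32 MHz = 2.92 MHz.
15.4 MHz mod fs = 2.92 MHz.
2.92 MHz ≤ fs/2 = 3.12 MHz, appears at 2.92 MHz.
3.32 MHz and 15.4 MHz both map to 2.92 MHz.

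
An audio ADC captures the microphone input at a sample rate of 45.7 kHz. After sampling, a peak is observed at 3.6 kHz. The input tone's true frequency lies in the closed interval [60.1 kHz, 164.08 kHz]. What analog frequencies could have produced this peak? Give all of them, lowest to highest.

87.8 kHz, 95 kHz, 133.5 kHz, 140.7 kHz

Frequencies that alias to 3.6 kHz are k·fs ± 3.6 kHz for integer k ≥ 0.
k=0: 3.6 kHz.
k=1: 42.1 kHz, 49.3 kHz.
k=2: 87.8 kHz, 95 kHz.
k=3: 133.5 kHz, 140.7 kHz.
k=4: 179.2 kHz, 186.4 kHz.
Within [60.1 kHz, 164.08 kHz]: 87.8 kHz, 95 kHz, 133.5 kHz, 140.7 kHz.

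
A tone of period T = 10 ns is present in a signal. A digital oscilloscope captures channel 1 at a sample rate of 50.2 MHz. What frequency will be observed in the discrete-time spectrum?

0.4 MHz

T = 10 ns → f = 1/T = 100 MHz.
100 MHz mod fs = 49.8 MHz.
49.8 MHz > fs/2 = 25.1 MHz, folds to fs − 49.8 MHz = 0.4 MHz.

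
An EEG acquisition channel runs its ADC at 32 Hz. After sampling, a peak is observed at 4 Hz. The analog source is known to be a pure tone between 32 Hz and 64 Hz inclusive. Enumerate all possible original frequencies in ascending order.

Frequencies that alias to 4 Hz are k·fs ± 4 Hz for integer k ≥ 0.
k=0: 4 Hz.
k=1: 28 Hz, 36 Hz.
k=2: 60 Hz, 68 Hz.
k=3: 92 Hz, 100 Hz.
Within [32 Hz, 64 Hz]: 36 Hz, 60 Hz.

36 Hz, 60 Hz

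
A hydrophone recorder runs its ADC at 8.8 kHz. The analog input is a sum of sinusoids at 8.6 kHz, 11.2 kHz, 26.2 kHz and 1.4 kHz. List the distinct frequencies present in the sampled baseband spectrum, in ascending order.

fs/2 = 4.4 kHz.
8.6 kHz > fs/2 = 4.4 kHz, folds to fs − 8.6 kHz = 0.2 kHz.
11.2 kHz mod fs = 2.4 kHz.
2.4 kHz ≤ fs/2 = 4.4 kHz, appears at 2.4 kHz.
26.2 kHz mod fs = 8.6 kHz.
8.6 kHz > fs/2 = 4.4 kHz, folds to fs − 8.6 kHz = 0.2 kHz.
1.4 kHz ≤ fs/2 = 4.4 kHz, passes unchanged.
Distinct values: {0.2 kHz, 1.4 kHz, 2.4 kHz}.

0.2 kHz, 1.4 kHz, 2.4 kHz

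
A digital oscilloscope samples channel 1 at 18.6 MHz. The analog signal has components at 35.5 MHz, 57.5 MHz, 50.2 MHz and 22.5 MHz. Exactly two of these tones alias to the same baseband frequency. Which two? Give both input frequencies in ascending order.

fs/2 = 9.3 MHz.
35.5 MHz mod fs = 16.9 MHz.
16.9 MHz > fs/2 = 9.3 MHz, folds to fs − 16.9 MHz = 1.7 MHz.
57.5 MHz mod fs = 1.7 MHz.
1.7 MHz ≤ fs/2 = 9.3 MHz, appears at 1.7 MHz.
50.2 MHz mod fs = 13 MHz.
13 MHz > fs/2 = 9.3 MHz, folds to fs − 13 MHz = 5.6 MHz.
22.5 MHz mod fs = 3.9 MHz.
3.9 MHz ≤ fs/2 = 9.3 MHz, appears at 3.9 MHz.
35.5 MHz and 57.5 MHz both map to 1.7 MHz.

35.5 MHz, 57.5 MHz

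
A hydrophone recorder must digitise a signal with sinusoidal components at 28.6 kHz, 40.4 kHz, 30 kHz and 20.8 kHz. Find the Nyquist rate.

80.8 kHz

Highest-frequency component: 40.4 kHz.
Nyquist rate = 2 × 40.4 kHz = 80.8 kHz.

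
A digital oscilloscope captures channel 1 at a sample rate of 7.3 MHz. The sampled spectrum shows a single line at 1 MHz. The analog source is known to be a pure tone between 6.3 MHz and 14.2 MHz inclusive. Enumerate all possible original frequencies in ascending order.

Frequencies that alias to 1 MHz are k·fs ± 1 MHz for integer k ≥ 0.
k=0: 1 MHz.
k=1: 6.3 MHz, 8.3 MHz.
k=2: 13.6 MHz, 15.6 MHz.
k=3: 20.9 MHz, 22.9 MHz.
Within [6.3 MHz, 14.2 MHz]: 6.3 MHz, 8.3 MHz, 13.6 MHz.

6.3 MHz, 8.3 MHz, 13.6 MHz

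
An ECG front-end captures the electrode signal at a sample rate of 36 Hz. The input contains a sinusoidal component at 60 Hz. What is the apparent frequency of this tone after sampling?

12 Hz

60 Hz mod fs = 24 Hz.
24 Hz > fs/2 = 18 Hz, folds to fs − 24 Hz = 12 Hz.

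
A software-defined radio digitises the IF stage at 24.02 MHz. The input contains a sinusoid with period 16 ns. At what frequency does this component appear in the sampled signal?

9.56 MHz

T = 16 ns → f = 1/T = 62.5 MHz.
62.5 MHz mod fs = 14.46 MHz.
14.46 MHz > fs/2 = 12.01 MHz, folds to fs − 14.46 MHz = 9.56 MHz.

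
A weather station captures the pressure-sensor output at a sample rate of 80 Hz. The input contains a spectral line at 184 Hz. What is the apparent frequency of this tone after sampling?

184 Hz mod fs = 24 Hz.
24 Hz ≤ fs/2 = 40 Hz, appears at 24 Hz.

24 Hz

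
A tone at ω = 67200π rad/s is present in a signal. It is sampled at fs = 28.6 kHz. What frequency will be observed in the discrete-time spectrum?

ω = 67200π rad/s → f = ω/(2π) = 33600 Hz = 33.6 kHz.
33.6 kHz mod fs = 5 kHz.
5 kHz ≤ fs/2 = 14.3 kHz, appears at 5 kHz.

5 kHz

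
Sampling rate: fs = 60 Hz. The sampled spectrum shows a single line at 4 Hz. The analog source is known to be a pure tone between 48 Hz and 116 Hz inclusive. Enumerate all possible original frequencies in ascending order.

Frequencies that alias to 4 Hz are k·fs ± 4 Hz for integer k ≥ 0.
k=0: 4 Hz.
k=1: 56 Hz, 64 Hz.
k=2: 116 Hz, 124 Hz.
k=3: 176 Hz, 184 Hz.
Within [48 Hz, 116 Hz]: 56 Hz, 64 Hz, 116 Hz.

56 Hz, 64 Hz, 116 Hz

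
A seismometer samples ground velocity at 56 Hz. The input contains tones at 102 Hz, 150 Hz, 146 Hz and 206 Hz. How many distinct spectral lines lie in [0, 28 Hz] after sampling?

3

fs/2 = 28 Hz.
102 Hz mod fs = 46 Hz.
46 Hz > fs/2 = 28 Hz, folds to fs − 46 Hz = 10 Hz.
150 Hz mod fs = 38 Hz.
38 Hz > fs/2 = 28 Hz, folds to fs − 38 Hz = 18 Hz.
146 Hz mod fs = 34 Hz.
34 Hz > fs/2 = 28 Hz, folds to fs − 34 Hz = 22 Hz.
206 Hz mod fs = 38 Hz.
38 Hz > fs/2 = 28 Hz, folds to fs − 38 Hz = 18 Hz.
Distinct values: {10 Hz, 18 Hz, 22 Hz} → 3.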